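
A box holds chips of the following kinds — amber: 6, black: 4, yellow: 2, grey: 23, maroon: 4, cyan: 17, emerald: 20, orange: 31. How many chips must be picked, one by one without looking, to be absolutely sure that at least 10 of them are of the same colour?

53

Pigeonhole: the 8 colours are the holes; the chips drawn are the pigeons.
To avoid 10 of any one colour, the worst case takes at most 9 of each colour, or every chip of a colour that has fewer than 9.
That gives 6 + 4 + 2 + 9 + 4 + 9 + 9 + 9 = 52 chips with no colour reaching 10.
The next chip forces some colour to 10, so 52 + 1 = 53.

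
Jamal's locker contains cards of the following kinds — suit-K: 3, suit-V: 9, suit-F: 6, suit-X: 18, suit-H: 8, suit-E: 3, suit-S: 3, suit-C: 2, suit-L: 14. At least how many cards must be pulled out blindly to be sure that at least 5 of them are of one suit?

An adversary could hand out at most 4 cards per suit (4 suits run out sooner): 3 + 4 + 4 + 4 + 4 + 3 + 3 + 2 + 4 = 31 cards and still no suit has 5.
By pigeonhole, one more card lands in a suit already at 4, so 32 draws are enough and 31 are not.

32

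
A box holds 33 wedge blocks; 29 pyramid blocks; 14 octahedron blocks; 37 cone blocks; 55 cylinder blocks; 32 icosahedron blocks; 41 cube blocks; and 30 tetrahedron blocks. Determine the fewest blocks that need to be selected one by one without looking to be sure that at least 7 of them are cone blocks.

241

In the worst case for collecting cone blocks, every non-cone block comes out first.
There are 33 + 29 + 14 + 55 + 32 + 41 + 30 = 234 non-cone blocks altogether.
After those, each further block must be cone, so 234 + 7 = 241 draws guarantee 7 cone blocks.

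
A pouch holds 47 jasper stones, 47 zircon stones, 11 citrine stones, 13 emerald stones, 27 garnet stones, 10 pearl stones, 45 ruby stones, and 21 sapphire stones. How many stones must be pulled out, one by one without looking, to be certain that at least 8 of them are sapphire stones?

208

In the worst case for collecting sapphire stones, every non-sapphire stone comes out first.
There are 47 + 47 + 11 + 13 + 27 + 10 + 45 = 200 non-sapphire stones altogether.
After those, each further stone must be sapphire, so 200 + 8 = 208 draws guarantee 8 sapphire stones.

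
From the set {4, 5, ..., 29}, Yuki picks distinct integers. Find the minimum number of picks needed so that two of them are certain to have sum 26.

18

Two chosen integers sum to 26 exactly when both halves of some pair {x, 26−x} with 4 ≤ x ≤ 26−x ≤ 22 are chosen — 9 such pairs.
The remaining 8 elements (those with no distinct partner in range) can never complete a 26-sum, so the worst case takes all of them and one from each pair: 8 + 9 = 17.
The 18th integer has to be the second member of some pair, so 17 + 1 = 18.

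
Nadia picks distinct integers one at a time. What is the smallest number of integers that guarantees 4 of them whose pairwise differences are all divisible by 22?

67

Integers whose pairwise differences are multiples of 22 are exactly those sharing a remainder mod 22. By the pigeonhole principle, the 22 residue classes mod 22 are the pigeonholes.
With 66 integers one could put 3 in each residue class and have no class reach 4.
The 67th integer pushes some class to 4, so 22·3 + 1 = 67.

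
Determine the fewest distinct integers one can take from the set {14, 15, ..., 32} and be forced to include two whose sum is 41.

13

Two chosen integers sum to 41 exactly when both halves of some pair {x, 41−x} with 14 ≤ x ≤ 41−x ≤ 27 are chosen — 7 such pairs.
The remaining 5 elements (those with no distinct partner in range) can never complete a 41-sum, so the worst case takes all of them and one from each pair: 5 + 7 = 12.
The 13th integer has to be the second member of some pair, so 12 + 1 = 13.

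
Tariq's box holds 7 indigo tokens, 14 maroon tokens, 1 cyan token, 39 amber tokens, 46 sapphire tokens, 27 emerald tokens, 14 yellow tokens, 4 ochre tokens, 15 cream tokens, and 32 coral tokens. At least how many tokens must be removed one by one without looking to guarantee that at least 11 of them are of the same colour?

83

An adversary could hand out at most 10 tokens per colour (indigo, cyan, ochre run out sooner): 7 + 10 + 1 + 10 + 10 + 10 + 10 + 4 + 10 + 10 = 82 tokens and still no colour has 11.
One more token lands in a colour already at 10, so 83 draws are enough and 82 are not.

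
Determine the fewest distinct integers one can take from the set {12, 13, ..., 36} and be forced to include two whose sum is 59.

Group the elements by complementary pair {x, 59−x}: {23,36}, {24,35}, {25,34}, …, giving 7 two-element pairs and 11 integers whose partner 59−x falls outside [12,36].
Treating each of those 18 groups as a pigeonhole, one can pick one integer per group — 18 integers — with no two summing to 59.
The 19th integer lands in an occupied pair, forcing a sum of 59.

19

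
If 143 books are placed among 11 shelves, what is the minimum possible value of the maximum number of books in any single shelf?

By the pigeonhole principle, the 11 shelves are the holes and the 143 books are the pigeons.
If every shelf held at most 12 books, the total would be at most 11 × 12 = 132, which is less than 143.
So some shelf holds at least ⌈143/11⌉ = 13 books.

13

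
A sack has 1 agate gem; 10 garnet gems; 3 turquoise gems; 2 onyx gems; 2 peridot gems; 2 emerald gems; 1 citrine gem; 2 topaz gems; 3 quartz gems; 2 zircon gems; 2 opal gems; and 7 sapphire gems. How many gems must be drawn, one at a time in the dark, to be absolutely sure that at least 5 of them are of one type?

29

By pigeonhole, the 12 types are the holes; the gems drawn are the pigeons.
To avoid 5 of any one type, the worst case takes at most 4 of each type, or every gem of a type that has fewer than 4.
That gives 1 + 4 + 3 + 2 + 2 + 2 + 1 + 2 + 3 + 2 + 2 + 4 = 28 gems with no type reaching 5.
The next gem forces some type to 5, so 28 + 1 = 29.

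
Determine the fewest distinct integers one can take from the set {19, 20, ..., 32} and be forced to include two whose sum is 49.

Two chosen integers sum to 49 exactly when both halves of some pair {x, 49−x} with 19 ≤ x ≤ 49−x ≤ 30 are chosen — 6 such pairs.
The remaining 2 elements (those with no distinct partner in range) can never complete a 49-sum, so the worst case takes all of them and one from each pair: 2 + 6 = 8.
The 9th integer has to be the second member of some pair, so 8 + 1 = 9.

9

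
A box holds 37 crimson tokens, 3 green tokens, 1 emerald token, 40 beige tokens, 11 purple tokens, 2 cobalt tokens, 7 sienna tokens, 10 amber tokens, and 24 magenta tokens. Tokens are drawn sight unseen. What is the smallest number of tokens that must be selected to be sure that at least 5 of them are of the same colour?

31

An adversary could hand out at most 4 tokens per colour (green, emerald, cobalt run out sooner): 4 + 3 + 1 + 4 + 4 + 2 + 4 + 4 + 4 = 30 tokens and still no colour has 5.
Pigeonhole: one more token lands in a colour already at 4, so 31 draws are enough and 30 are not.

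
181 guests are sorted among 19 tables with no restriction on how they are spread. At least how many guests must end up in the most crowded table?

10

Pigeonhole: the 19 tables are the holes and the 181 guests are the pigeons.
If every table held at most 9 guests, the total would be at most 19 × 9 = 171, which is less than 181.
So some table holds at least ⌈181/19⌉ = 10 guests.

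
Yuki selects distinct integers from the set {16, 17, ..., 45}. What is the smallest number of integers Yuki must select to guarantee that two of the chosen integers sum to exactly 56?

Two chosen integers sum to 56 exactly when both halves of some pair {x, 56−x} with 16 ≤ x ≤ 56−x ≤ 40 are chosen — 12 such pairs.
The remaining 6 elements (those with no distinct partner in range) can never complete a 56-sum, so the worst case takes all of them and one from each pair: 6 + 12 = 18.
The 19th integer has to be the second member of some pair, so 18 + 1 = 19.

19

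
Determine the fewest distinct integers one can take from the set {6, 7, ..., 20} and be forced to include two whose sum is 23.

A set avoiding the sum 23 can contain at most one of each pair {x, 23−x}, plus the 3 elements whose complement lies outside the range.
The integers 12, …, 20 (9 of them) are such a set: any two sum to at least 12+13 = 25 > 23.
Any 10th integer completes one of the 6 pairs, so 10 choices force a sum of 23.

10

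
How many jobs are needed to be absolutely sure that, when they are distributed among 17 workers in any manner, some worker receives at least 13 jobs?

With 204 jobs one could put exactly 12 in each of the 17 workers, and no worker would reach 13.
Pigeonhole: one more job must land in a worker that already has 12, giving it 13.
So 17 × 12 + 1 = 205 jobs are required.

205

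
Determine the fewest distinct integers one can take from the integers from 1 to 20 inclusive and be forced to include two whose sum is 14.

15

Group the elements by complementary pair {x, 14−x}: {1,13}, {2,12}, {3,11}, …, giving 6 two-element pairs, the single value 7 (it cannot pair with itself since the integers are distinct), and 7 integers whose partner 14−x falls outside [1,20].
By pigeonhole, treating each of those 14 groups as a pigeonhole, one can pick one integer per group — 14 integers — with no two summing to 14.
The 15th integer lands in an occupied pair, forcing a sum of 14.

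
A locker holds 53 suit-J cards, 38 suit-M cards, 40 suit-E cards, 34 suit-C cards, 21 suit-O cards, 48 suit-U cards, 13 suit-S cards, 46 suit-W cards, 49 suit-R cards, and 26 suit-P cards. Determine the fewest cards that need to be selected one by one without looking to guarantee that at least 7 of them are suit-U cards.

327

In the worst case for collecting suit-U cards, every non-suit-U card comes out first.
There are 53 + 38 + 40 + 34 + 21 + 13 + 46 + 49 + 26 = 320 non-suit-U cards altogether.
After those, each further card must be suit-U, so 320 + 7 = 327 draws guarantee 7 suit-U cards.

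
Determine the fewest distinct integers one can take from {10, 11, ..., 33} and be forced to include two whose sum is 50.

Two chosen integers sum to 50 exactly when both halves of some pair {x, 50−x} with 17 ≤ x ≤ 50−x ≤ 33 are chosen — 8 such pairs.
The remaining 8 elements (those with no distinct partner in range) can never complete a 50-sum, so the worst case takes all of them and one from each pair: 8 + 8 = 16.
The 17th integer has to be the second member of some pair, so 16 + 1 = 17.

17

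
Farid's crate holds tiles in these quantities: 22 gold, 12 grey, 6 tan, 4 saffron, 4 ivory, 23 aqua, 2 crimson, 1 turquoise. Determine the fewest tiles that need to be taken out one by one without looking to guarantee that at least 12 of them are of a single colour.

Pigeonhole: the 8 colours are the holes; the tiles drawn are the pigeons.
To avoid 12 of any one colour, the worst case takes at most 11 of each colour, or every tile of a colour that has fewer than 11.
That gives 11 + 11 + 6 + 4 + 4 + 11 + 2 + 1 = 50 tiles with no colour reaching 12.
The next tile forces some colour to 12, so 50 + 1 = 51.

51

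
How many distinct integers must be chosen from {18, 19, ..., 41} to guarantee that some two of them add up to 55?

15

Group the elements by complementary pair {x, 55−x}: {18,37}, {19,36}, {20,35}, …, giving 10 two-element pairs and 4 integers whose partner 55−x falls outside [18,41].
By pigeonhole, treating each of those 14 groups as a pigeonhole, one can pick one integer per group — 14 integers — with no two summing to 55.
The 15th integer lands in an occupied pair, forcing a sum of 55.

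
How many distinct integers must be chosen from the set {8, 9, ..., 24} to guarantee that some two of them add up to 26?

Two chosen integers sum to 26 exactly when both halves of some pair {x, 26−x} with 8 ≤ x ≤ 26−x ≤ 18 are chosen — 5 such pairs.
The remaining 7 elements (those with no distinct partner in range) can never complete a 26-sum, so the worst case takes all of them and one from each pair: 7 + 5 = 12.
Pigeonhole: the 13th integer has to be the second member of some pair, so 12 + 1 = 13.

13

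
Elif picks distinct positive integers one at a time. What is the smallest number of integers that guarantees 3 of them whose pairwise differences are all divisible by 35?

71

Integers whose pairwise differences are multiples of 35 are exactly those sharing a remainder mod 35. Pigeonhole: the 35 residue classes mod 35 are the pigeonholes.
With 70 integers one could put 2 in each residue class and have no class reach 3.
The 71st integer pushes some class to 3, so 35·2 + 1 = 71.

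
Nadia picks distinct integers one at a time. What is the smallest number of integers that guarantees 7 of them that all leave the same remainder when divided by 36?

217

By pigeonhole, the 36 residue classes mod 36 are the pigeonholes.
With 216 integers one could put 6 in each residue class and have no class reach 7.
The 217th integer pushes some class to 7, so 36·6 + 1 = 217.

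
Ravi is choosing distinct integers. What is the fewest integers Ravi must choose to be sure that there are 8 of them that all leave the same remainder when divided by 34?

239

The 34 residue classes mod 34 are the pigeonholes.
With 238 integers one could put 7 in each residue class and have no class reach 8.
The 239th integer pushes some class to 8, so 34·7 + 1 = 239.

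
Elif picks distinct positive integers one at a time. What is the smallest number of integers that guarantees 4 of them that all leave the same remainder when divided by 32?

97

Pigeonhole: the 32 residue classes mod 32 are the pigeonholes.
With 96 integers one could put 3 in each residue class and have no class reach 4.
The 97th integer pushes some class to 4, so 32·3 + 1 = 97.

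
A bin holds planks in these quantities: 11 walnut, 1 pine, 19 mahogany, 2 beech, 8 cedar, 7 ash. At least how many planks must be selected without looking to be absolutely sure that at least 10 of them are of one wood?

37

The 6 woods are the holes; the planks drawn are the pigeons.
To avoid 10 of any one wood, the worst case takes at most 9 of each wood, or every plank of a wood that has fewer than 9.
That gives 9 + 1 + 9 + 2 + 8 + 7 = 36 planks with no wood reaching 10.
The next plank forces some wood to 10, so 36 + 1 = 37.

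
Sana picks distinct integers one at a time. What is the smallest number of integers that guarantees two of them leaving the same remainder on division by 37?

By pigeonhole, the 37 residue classes mod 37 are the pigeonholes.
With 37 integers one could put 1 in each residue class and have no class reach 2.
The 38th integer pushes some class to 2, so 37·1 + 1 = 38.

38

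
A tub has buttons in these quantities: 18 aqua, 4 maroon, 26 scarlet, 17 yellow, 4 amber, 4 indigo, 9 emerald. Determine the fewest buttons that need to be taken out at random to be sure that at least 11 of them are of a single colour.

52

An adversary could hand out at most 10 buttons per colour (4 colours run out sooner): 10 + 4 + 10 + 10 + 4 + 4 + 9 = 51 buttons and still no colour has 11.
By the pigeonhole principle, one more button lands in a colour already at 10, so 52 draws are enough and 51 are not.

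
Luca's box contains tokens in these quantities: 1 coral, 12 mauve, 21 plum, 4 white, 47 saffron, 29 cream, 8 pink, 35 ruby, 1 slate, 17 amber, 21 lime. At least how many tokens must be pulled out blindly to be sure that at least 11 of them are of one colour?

The 11 colours are the holes; the tokens drawn are the pigeons.
To avoid 11 of any one colour, the worst case takes at most 10 of each colour, or every token of a colour that has fewer than 10.
That gives 1 + 10 + 10 + 4 + 10 + 10 + 8 + 10 + 1 + 10 + 10 = 84 tokens with no colour reaching 11.
The next token forces some colour to 11, so 84 + 1 = 85.

85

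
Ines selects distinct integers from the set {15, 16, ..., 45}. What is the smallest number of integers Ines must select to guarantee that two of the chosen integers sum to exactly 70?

Group the elements by complementary pair {x, 70−x}: {25,45}, {26,44}, {27,43}, …, giving 10 two-element pairs, the single value 35 (it cannot pair with itself since the integers are distinct), and 10 integers whose partner 70−x falls outside [15,45].
Treating each of those 21 groups as a pigeonhole, one can pick one integer per group — 21 integers — with no two summing to 70.
The 22nd integer lands in an occupied pair, forcing a sum of 70.

22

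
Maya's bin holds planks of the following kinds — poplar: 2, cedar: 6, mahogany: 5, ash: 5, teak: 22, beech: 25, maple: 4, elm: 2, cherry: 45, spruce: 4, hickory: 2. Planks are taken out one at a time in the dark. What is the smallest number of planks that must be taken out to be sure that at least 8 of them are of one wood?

An adversary could hand out at most 7 planks per wood (8 woods run out sooner): 2 + 6 + 5 + 5 + 7 + 7 + 4 + 2 + 7 + 4 + 2 = 51 planks and still no wood has 8.
One more plank lands in a wood already at 7, so 52 draws are enough and 51 are not.

52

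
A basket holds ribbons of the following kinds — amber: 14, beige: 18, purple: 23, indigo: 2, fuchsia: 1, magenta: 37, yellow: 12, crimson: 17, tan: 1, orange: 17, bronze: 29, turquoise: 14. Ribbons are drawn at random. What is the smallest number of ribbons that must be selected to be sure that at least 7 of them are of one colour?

By pigeonhole, the 12 colours are the holes; the ribbons drawn are the pigeons.
To avoid 7 of any one colour, the worst case takes at most 6 of each colour, or every ribbon of a colour that has fewer than 6.
That gives 6 + 6 + 6 + 2 + 1 + 6 + 6 + 6 + 1 + 6 + 6 + 6 = 58 ribbons with no colour reaching 7.
The next ribbon forces some colour to 7, so 58 + 1 = 59.

59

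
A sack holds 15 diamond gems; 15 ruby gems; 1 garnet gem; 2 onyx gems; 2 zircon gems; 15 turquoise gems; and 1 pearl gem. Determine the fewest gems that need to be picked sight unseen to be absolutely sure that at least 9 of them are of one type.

31

By the pigeonhole principle, put each drawn gem into a box by type. The largest draw with every box below 9 takes min(count, 8) from each type; types with fewer than 8 contribute all they have.
Σ min(cᵢ, 8) = 8 + 8 + 1 + 2 + 2 + 8 + 1 = 30.
Draw number 30 + 1 = 31 must push one box to 9.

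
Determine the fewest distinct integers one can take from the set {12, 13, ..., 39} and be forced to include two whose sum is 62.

Group the elements by complementary pair {x, 62−x}: {23,39}, {24,38}, {25,37}, …, giving 8 two-element pairs; the single value 31 (it cannot pair with itself since the integers are distinct); and 11 integers whose partner 62−x falls outside [12,39].
Treating each of those 20 groups as a pigeonhole, one can pick one integer per group — 20 integers — with no two summing to 62.
The 21st integer lands in an occupied pair, forcing a sum of 62.

21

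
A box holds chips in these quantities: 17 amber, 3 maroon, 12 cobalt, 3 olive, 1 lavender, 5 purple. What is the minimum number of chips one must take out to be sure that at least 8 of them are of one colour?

The 6 colours are the holes; the chips drawn are the pigeons.
To avoid 8 of any one colour, the worst case takes at most 7 of each colour, or every chip of a colour that has fewer than 7.
That gives 7 + 3 + 7 + 3 + 1 + 5 = 26 chips with no colour reaching 8.
The next chip forces some colour to 8, so 26 + 1 = 27.

27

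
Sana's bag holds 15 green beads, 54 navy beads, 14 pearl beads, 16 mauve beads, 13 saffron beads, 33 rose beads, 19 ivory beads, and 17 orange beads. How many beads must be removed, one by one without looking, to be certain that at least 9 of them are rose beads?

In the worst case for collecting rose beads, every non-rose bead comes out first.
There are 15 + 54 + 14 + 16 + 13 + 19 + 17 = 148 non-rose beads altogether.
After those, each further bead must be rose, so 148 + 9 = 157 draws guarantee 9 rose beads.

157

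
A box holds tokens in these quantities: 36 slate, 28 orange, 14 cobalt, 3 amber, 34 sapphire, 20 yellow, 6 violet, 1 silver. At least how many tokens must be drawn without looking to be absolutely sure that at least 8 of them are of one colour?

46

Put each drawn token into a box by colour. The largest draw with every box below 8 takes min(count, 7) from each colour; colours with fewer than 7 contribute all they have.
Σ min(cᵢ, 7) = 7 + 7 + 7 + 3 + 7 + 7 + 6 + 1 = 45.
Draw number 45 + 1 = 46 must push one box to 8.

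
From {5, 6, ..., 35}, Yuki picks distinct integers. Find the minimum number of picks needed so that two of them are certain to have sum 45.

Two chosen integers sum to 45 exactly when both halves of some pair {x, 45−x} with 10 ≤ x ≤ 45−x ≤ 35 are chosen — 13 such pairs.
The remaining 5 elements (those with no distinct partner in range) can never complete a 45-sum, so the worst case takes all of them and one from each pair: 5 + 13 = 18.
By the pigeonhole principle, the 19th integer has to be the second member of some pair, so 18 + 1 = 19.

19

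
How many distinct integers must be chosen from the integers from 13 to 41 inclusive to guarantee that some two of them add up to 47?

19

Group the elements by complementary pair {x, 47−x}: {13,34}, {14,33}, {15,32}, …, giving 11 two-element pairs and 7 integers whose partner 47−x falls outside [13,41].
By the pigeonhole principle, treating each of those 18 groups as a pigeonhole, one can pick one integer per group — 18 integers — with no two summing to 47.
The 19th integer lands in an occupied pair, forcing a sum of 47.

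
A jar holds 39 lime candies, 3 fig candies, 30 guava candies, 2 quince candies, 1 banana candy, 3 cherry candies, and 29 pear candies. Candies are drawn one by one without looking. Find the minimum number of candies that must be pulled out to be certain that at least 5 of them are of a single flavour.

22

An adversary could hand out at most 4 candies per flavour (4 flavours run out sooner): 4 + 3 + 4 + 2 + 1 + 3 + 4 = 21 candies and still no flavour has 5.
One more candy lands in a flavour already at 4, so 22 draws are enough and 21 are not.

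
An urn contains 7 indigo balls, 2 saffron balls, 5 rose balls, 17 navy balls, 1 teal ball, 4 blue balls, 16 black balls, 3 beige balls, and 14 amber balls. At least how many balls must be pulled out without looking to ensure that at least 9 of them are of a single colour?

Put each drawn ball into a box by colour. The largest draw with every box below 9 takes min(count, 8) from each colour; colours with fewer than 8 contribute all they have.
Σ min(cᵢ, 8) = 7 + 2 + 5 + 8 + 1 + 4 + 8 + 3 + 8 = 46.
Draw number 46 + 1 = 47 must push one box to 9.

47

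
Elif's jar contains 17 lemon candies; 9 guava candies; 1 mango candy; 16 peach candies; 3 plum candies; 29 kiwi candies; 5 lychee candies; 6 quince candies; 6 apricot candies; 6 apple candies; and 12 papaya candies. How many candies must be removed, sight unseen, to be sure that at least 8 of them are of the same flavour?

63

An adversary could hand out at most 7 candies per flavour (6 flavours run out sooner): 7 + 7 + 1 + 7 + 3 + 7 + 5 + 6 + 6 + 6 + 7 = 62 candies and still no flavour has 8.
By pigeonhole, one more candy lands in a flavour already at 7, so 63 draws are enough and 62 are not.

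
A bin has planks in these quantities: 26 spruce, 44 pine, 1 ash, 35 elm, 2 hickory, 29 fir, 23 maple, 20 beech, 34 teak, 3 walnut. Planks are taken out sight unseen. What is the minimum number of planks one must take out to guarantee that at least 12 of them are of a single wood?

Put each drawn plank into a box by wood. The largest draw with every box below 12 takes min(count, 11) from each wood; woods with fewer than 11 contribute all they have.
Σ min(cᵢ, 11) = 11 + 11 + 1 + 11 + 2 + 11 + 11 + 11 + 11 + 3 = 83.
Draw number 83 + 1 = 84 must push one box to 12.

84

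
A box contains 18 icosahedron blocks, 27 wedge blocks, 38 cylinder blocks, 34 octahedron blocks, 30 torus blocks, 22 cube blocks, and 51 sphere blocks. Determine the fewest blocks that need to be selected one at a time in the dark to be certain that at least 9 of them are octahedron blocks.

195

In the worst case for collecting octahedron blocks, every non-octahedron block comes out first.
There are 18 + 27 + 38 + 30 + 22 + 51 = 186 non-octahedron blocks altogether.
After those, each further block must be octahedron, so 186 + 9 = 195 draws guarantee 9 octahedron blocks.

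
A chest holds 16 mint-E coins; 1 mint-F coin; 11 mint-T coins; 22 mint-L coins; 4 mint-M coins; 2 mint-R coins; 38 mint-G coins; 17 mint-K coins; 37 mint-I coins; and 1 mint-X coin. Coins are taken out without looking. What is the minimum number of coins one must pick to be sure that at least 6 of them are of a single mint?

An adversary could hand out at most 5 coins per mint (4 mints run out sooner): 5 + 1 + 5 + 5 + 4 + 2 + 5 + 5 + 5 + 1 = 38 coins and still no mint has 6.
One more coin lands in a mint already at 5, so 39 draws are enough and 38 are not.

39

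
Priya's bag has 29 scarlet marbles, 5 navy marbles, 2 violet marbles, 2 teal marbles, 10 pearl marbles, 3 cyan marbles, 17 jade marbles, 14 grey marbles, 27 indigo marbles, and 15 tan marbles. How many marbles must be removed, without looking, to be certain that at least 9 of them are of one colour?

61

By pigeonhole, the 10 colours are the holes; the marbles drawn are the pigeons.
To avoid 9 of any one colour, the worst case takes at most 8 of each colour, or every marble of a colour that has fewer than 8.
That gives 8 + 5 + 2 + 2 + 8 + 3 + 8 + 8 + 8 + 8 = 60 marbles with no colour reaching 9.
The next marble forces some colour to 9, so 60 + 1 = 61.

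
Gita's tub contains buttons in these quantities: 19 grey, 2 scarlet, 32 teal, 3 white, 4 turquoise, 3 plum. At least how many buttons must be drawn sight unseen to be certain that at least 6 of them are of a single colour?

By the pigeonhole principle, put each drawn button into a box by colour. The largest draw with every box below 6 takes min(count, 5) from each colour; colours with fewer than 5 contribute all they have.
Σ min(cᵢ, 5) = 5 + 2 + 5 + 3 + 4 + 3 = 22.
Draw number 22 + 1 = 23 must push one box to 6.

23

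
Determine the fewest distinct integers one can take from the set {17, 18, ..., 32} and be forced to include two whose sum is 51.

Group the elements by complementary pair {x, 51−x}: {19,32}, {20,31}, {21,30}, …, giving 7 two-element pairs and 2 integers whose partner 51−x falls outside [17,32].
Pigeonhole: treating each of those 9 groups as a pigeonhole, one can pick one integer per group — 9 integers — with no two summing to 51.
The 10th integer lands in an occupied pair, forcing a sum of 51.

10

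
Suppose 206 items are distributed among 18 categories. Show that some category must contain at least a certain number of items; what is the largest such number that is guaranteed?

The 18 categories are the holes and the 206 items are the pigeons.
If every category held at most 11 items, the total would be at most 18 × 11 = 198, which is less than 206.
So some category holds at least ⌈206/18⌉ = 12 items.

12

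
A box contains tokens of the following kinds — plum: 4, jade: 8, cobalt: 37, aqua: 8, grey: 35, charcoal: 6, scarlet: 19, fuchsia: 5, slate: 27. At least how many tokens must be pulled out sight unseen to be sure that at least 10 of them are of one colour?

An adversary could hand out at most 9 tokens per colour (5 colours run out sooner): 4 + 8 + 9 + 8 + 9 + 6 + 9 + 5 + 9 = 67 tokens and still no colour has 10.
Pigeonhole: one more token lands in a colour already at 9, so 68 draws are enough and 67 are not.

68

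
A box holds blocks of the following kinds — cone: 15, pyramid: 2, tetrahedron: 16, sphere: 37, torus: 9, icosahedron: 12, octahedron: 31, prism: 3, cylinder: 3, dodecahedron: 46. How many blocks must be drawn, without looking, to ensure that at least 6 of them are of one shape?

The 10 shapes are the holes; the blocks drawn are the pigeons.
To avoid 6 of any one shape, the worst case takes at most 5 of each shape, or every block of a shape that has fewer than 5.
That gives 5 + 2 + 5 + 5 + 5 + 5 + 5 + 3 + 3 + 5 = 43 blocks with no shape reaching 6.
The next block forces some shape to 6, so 43 + 1 = 44.

44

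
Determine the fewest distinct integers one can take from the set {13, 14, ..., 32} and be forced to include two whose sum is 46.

A set avoiding the sum 46 can contain at most one of each pair {x, 46−x}, plus the 2 elements whose complement lies outside the range or equal to its own complement.
The integers 13, …, 23 (11 of them) are such a set: any two sum to at least 13+14 = 27 and at most 22+23 = 45 < 46.
Pigeonhole: any 12th integer completes one of the 9 pairs, so 12 choices force a sum of 46.

12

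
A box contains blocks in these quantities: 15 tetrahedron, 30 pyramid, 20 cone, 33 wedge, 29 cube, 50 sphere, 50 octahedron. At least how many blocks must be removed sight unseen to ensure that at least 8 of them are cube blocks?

In the worst case for collecting cube blocks, every non-cube block comes out first.
There are 15 + 30 + 20 + 33 + 50 + 50 = 198 non-cube blocks altogether.
After those, each further block must be cube, so 198 + 8 = 206 draws guarantee 8 cube blocks.

206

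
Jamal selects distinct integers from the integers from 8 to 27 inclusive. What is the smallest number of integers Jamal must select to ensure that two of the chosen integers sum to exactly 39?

13

Two chosen integers sum to 39 exactly when both halves of some pair {x, 39−x} with 12 ≤ x ≤ 39−x ≤ 27 are chosen — 8 such pairs.
The remaining 4 elements (those with no distinct partner in range) can never complete a 39-sum, so the worst case takes all of them and one from each pair: 4 + 8 = 12.
The 13th integer has to be the second member of some pair, so 12 + 1 = 13.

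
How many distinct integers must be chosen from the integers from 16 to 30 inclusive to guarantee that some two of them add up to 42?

A set avoiding the sum 42 can contain at most one of each pair {x, 42−x}, plus the 5 elements whose complement lies outside the range or equal to its own complement.
The integers 21, …, 30 (10 of them) are such a set: any two sum to at least 21+22 = 43 > 42.
Any 11th integer completes one of the 5 pairs, so 11 choices force a sum of 42.

11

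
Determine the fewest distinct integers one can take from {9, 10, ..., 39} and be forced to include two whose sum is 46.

Two chosen integers sum to 46 exactly when both halves of some pair {x, 46−x} with 9 ≤ x ≤ 46−x ≤ 37 are chosen — 14 such pairs.
The remaining 3 elements (those with no distinct partner in range) can never complete a 46-sum, so the worst case takes all of them and one from each pair: 3 + 14 = 17.
By the pigeonhole principle, the 18th integer has to be the second member of some pair, so 17 + 1 = 18.

18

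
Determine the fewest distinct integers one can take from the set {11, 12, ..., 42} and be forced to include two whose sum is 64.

Group the elements by complementary pair {x, 64−x}: {22,42}, {23,41}, {24,40}, …, giving 10 two-element pairs; the single value 32 (it cannot pair with itself since the integers are distinct); and 11 integers whose partner 64−x falls outside [11,42].
Pigeonhole: treating each of those 22 groups as a pigeonhole, one can pick one integer per group — 22 integers — with no two summing to 64.
The 23rd integer lands in an occupied pair, forcing a sum of 64.

23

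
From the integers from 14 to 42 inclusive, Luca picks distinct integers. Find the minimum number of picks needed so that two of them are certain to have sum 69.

Two chosen integers sum to 69 exactly when both halves of some pair {x, 69−x} with 27 ≤ x ≤ 69−x ≤ 42 are chosen — 8 such pairs.
The remaining 13 elements (those with no distinct partner in range) can never complete a 69-sum, so the worst case takes all of them and one from each pair: 13 + 8 = 21.
By the pigeonhole principle, the 22nd integer has to be the second member of some pair, so 21 + 1 = 22.

22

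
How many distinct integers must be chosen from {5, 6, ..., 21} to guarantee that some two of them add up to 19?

13

A set avoiding the sum 19 can contain at most one of each pair {x, 19−x}, plus the 7 elements whose complement lies outside the range.
The integers 10, …, 21 (12 of them) are such a set: any two sum to at least 10+11 = 21 > 19.
Any 13th integer completes one of the 5 pairs, so 13 choices force a sum of 19.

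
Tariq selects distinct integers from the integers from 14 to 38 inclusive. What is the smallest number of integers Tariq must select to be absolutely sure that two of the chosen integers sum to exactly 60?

Group the elements by complementary pair {x, 60−x}: {22,38}, {23,37}, {24,36}, …, giving 8 two-element pairs, the single value 30 (it cannot pair with itself since the integers are distinct), and 8 integers whose partner 60−x falls outside [14,38].
By the pigeonhole principle, treating each of those 17 groups as a pigeonhole, one can pick one integer per group — 17 integers — with no two summing to 60.
The 18th integer lands in an occupied pair, forcing a sum of 60.

18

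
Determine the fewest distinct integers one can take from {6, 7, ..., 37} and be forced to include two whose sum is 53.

Group the elements by complementary pair {x, 53−x}: {16,37}, {17,36}, {18,35}, …, giving 11 two-element pairs and 10 integers whose partner 53−x falls outside [6,37].
Pigeonhole: treating each of those 21 groups as a pigeonhole, one can pick one integer per group — 21 integers — with no two summing to 53.
The 22nd integer lands in an occupied pair, forcing a sum of 53.

22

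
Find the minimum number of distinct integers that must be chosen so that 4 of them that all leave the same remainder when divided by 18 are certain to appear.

The 18 residue classes mod 18 are the pigeonholes.
With 54 integers one could put 3 in each residue class and have no class reach 4.
The 55th integer pushes some class to 4, so 18·3 + 1 = 55.

55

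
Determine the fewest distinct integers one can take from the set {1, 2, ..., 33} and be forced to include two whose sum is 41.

A set avoiding the sum 41 can contain at most one of each pair {x, 41−x}, plus the 7 elements whose complement lies outside the range.
The integers 1, …, 20 (20 of them) are such a set: any two sum to at least 1+2 = 3 and at most 19+20 = 39 < 41.
Any 21st integer completes one of the 13 pairs, so 21 choices force a sum of 41.

21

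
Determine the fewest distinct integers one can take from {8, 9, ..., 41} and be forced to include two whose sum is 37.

Group the elements by complementary pair {x, 37−x}: {8,29}, {9,28}, {10,27}, …, giving 11 two-element pairs and 12 integers whose partner 37−x falls outside [8,41].
Pigeonhole: treating each of those 23 groups as a pigeonhole, one can pick one integer per group — 23 integers — with no two summing to 37.
The 24th integer lands in an occupied pair, forcing a sum of 37.

24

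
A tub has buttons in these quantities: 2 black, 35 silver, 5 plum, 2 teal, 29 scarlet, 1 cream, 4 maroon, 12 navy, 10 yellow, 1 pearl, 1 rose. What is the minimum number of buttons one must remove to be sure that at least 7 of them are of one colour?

An adversary could hand out at most 6 buttons per colour (7 colours run out sooner): 2 + 6 + 5 + 2 + 6 + 1 + 4 + 6 + 6 + 1 + 1 = 40 buttons and still no colour has 7.
One more button lands in a colour already at 6, so 41 draws are enough and 40 are not.

41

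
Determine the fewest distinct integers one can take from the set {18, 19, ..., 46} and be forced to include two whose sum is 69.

Two chosen integers sum to 69 exactly when both halves of some pair {x, 69−x} with 23 ≤ x ≤ 69−x ≤ 46 are chosen — 12 such pairs.
The remaining 5 elements (those with no distinct partner in range) can never complete a 69-sum, so the worst case takes all of them and one from each pair: 5 + 12 = 17.
The 18th integer has to be the second member of some pair, so 17 + 1 = 18.

18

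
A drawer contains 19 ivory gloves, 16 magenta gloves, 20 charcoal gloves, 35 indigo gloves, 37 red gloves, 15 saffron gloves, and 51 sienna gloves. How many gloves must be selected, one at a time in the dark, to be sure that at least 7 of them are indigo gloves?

In the worst case for collecting indigo gloves, every non-indigo glove comes out first.
There are 19 + 16 + 20 + 37 + 15 + 51 = 158 non-indigo gloves altogether.
After those, each further glove must be indigo, so 158 + 7 = 165 draws guarantee 7 indigo gloves.

165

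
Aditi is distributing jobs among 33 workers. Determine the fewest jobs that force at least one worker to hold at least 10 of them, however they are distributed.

With 297 jobs one could put exactly 9 in each of the 33 workers, and no worker would reach 10.
By the pigeonhole principle, one more job must land in a worker that already has 9, giving it 10.
So 33 × 9 + 1 = 298 jobs are required.

298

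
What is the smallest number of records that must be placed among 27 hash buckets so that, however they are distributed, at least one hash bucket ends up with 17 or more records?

433

With 432 records one could put exactly 16 in each of the 27 hash buckets, and no hash bucket would reach 17.
By pigeonhole, one more record must land in a hash bucket that already has 16, giving it 17.
So 27 × 16 + 1 = 433 records are required.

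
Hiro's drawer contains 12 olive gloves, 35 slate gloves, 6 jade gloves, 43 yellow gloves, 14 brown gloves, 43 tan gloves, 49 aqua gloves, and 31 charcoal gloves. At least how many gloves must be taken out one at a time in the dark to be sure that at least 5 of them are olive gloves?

In the worst case for collecting olive gloves, every non-olive glove comes out first.
There are 35 + 6 + 43 + 14 + 43 + 49 + 31 = 221 non-olive gloves altogether.
After those, each further glove must be olive, so 221 + 5 = 226 draws guarantee 5 olive gloves.

226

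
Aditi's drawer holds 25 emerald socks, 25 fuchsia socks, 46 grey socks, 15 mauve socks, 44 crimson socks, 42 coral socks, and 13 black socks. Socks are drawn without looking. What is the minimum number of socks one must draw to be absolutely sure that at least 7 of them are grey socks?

171

In the worst case for collecting grey socks, every non-grey sock comes out first.
There are 25 + 25 + 15 + 44 + 42 + 13 = 164 non-grey socks altogether.
After those, each further sock must be grey, so 164 + 7 = 171 draws guarantee 7 grey socks.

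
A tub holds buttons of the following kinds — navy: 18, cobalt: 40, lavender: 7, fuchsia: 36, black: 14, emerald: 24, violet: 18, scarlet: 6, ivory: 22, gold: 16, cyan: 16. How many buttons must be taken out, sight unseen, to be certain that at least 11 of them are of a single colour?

104

By the pigeonhole principle, the 11 colours are the holes; the buttons drawn are the pigeons.
To avoid 11 of any one colour, the worst case takes at most 10 of each colour, or every button of a colour that has fewer than 10.
That gives 10 + 10 + 7 + 10 + 10 + 10 + 10 + 6 + 10 + 10 + 10 = 103 buttons with no colour reaching 11.
The next button forces some colour to 11, so 103 + 1 = 104.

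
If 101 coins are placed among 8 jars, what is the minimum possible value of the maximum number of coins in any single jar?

The 8 jars are the holes and the 101 coins are the pigeons.
If every jar held at most 12 coins, the total would be at most 8 × 12 = 96, which is less than 101.
So some jar holds at least ⌈101/8⌉ = 13 coins.

13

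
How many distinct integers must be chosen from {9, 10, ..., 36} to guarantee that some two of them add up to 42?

17

Two chosen integers sum to 42 exactly when both halves of some pair {x, 42−x} with 9 ≤ x ≤ 42−x ≤ 33 are chosen — 12 such pairs.
The remaining 4 elements (those with no distinct partner in range) can never complete a 42-sum, so the worst case takes all of them and one from each pair: 4 + 12 = 16.
By the pigeonhole principle, the 17th integer has to be the second member of some pair, so 16 + 1 = 17.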